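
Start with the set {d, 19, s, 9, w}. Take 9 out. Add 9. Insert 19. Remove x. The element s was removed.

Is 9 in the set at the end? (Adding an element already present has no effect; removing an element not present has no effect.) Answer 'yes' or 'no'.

Answer: yes

Derivation:
Tracking the set through each operation:
Start: {19, 9, d, s, w}
Event 1 (remove 9): removed. Set: {19, d, s, w}
Event 2 (add 9): added. Set: {19, 9, d, s, w}
Event 3 (add 19): already present, no change. Set: {19, 9, d, s, w}
Event 4 (remove x): not present, no change. Set: {19, 9, d, s, w}
Event 5 (remove s): removed. Set: {19, 9, d, w}

Final set: {19, 9, d, w} (size 4)
9 is in the final set.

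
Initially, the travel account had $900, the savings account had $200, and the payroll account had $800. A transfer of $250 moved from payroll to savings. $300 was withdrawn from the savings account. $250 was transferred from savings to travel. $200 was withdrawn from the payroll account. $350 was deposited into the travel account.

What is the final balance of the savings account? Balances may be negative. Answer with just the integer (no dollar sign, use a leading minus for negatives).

Tracking account balances step by step:
Start: travel=900, savings=200, payroll=800
Event 1 (transfer 250 payroll -> savings): payroll: 800 - 250 = 550, savings: 200 + 250 = 450. Balances: travel=900, savings=450, payroll=550
Event 2 (withdraw 300 from savings): savings: 450 - 300 = 150. Balances: travel=900, savings=150, payroll=550
Event 3 (transfer 250 savings -> travel): savings: 150 - 250 = -100, travel: 900 + 250 = 1150. Balances: travel=1150, savings=-100, payroll=550
Event 4 (withdraw 200 from payroll): payroll: 550 - 200 = 350. Balances: travel=1150, savings=-100, payroll=350
Event 5 (deposit 350 to travel): travel: 1150 + 350 = 1500. Balances: travel=1500, savings=-100, payroll=350

Final balance of savings: -100

Answer: -100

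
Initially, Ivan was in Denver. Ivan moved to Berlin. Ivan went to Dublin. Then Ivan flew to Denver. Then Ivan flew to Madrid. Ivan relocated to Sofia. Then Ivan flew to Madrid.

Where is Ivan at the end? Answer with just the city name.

Answer: Madrid

Derivation:
Tracking Ivan's location:
Start: Ivan is in Denver.
After move 1: Denver -> Berlin. Ivan is in Berlin.
After move 2: Berlin -> Dublin. Ivan is in Dublin.
After move 3: Dublin -> Denver. Ivan is in Denver.
After move 4: Denver -> Madrid. Ivan is in Madrid.
After move 5: Madrid -> Sofia. Ivan is in Sofia.
After move 6: Sofia -> Madrid. Ivan is in Madrid.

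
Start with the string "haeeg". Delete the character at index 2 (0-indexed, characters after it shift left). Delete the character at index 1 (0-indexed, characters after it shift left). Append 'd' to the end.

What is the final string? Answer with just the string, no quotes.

Applying each edit step by step:
Start: "haeeg"
Op 1 (delete idx 2 = 'e'): "haeeg" -> "haeg"
Op 2 (delete idx 1 = 'a'): "haeg" -> "heg"
Op 3 (append 'd'): "heg" -> "hegd"

Answer: hegd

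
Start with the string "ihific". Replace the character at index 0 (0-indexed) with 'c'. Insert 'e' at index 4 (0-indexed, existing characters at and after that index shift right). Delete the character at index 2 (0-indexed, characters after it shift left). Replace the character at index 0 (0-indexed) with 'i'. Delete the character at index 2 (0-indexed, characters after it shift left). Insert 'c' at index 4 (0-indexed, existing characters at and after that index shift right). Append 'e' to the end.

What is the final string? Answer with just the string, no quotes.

Applying each edit step by step:
Start: "ihific"
Op 1 (replace idx 0: 'i' -> 'c'): "ihific" -> "chific"
Op 2 (insert 'e' at idx 4): "chific" -> "chifeic"
Op 3 (delete idx 2 = 'i'): "chifeic" -> "chfeic"
Op 4 (replace idx 0: 'c' -> 'i'): "chfeic" -> "ihfeic"
Op 5 (delete idx 2 = 'f'): "ihfeic" -> "iheic"
Op 6 (insert 'c' at idx 4): "iheic" -> "iheicc"
Op 7 (append 'e'): "iheicc" -> "iheicce"

Answer: iheicce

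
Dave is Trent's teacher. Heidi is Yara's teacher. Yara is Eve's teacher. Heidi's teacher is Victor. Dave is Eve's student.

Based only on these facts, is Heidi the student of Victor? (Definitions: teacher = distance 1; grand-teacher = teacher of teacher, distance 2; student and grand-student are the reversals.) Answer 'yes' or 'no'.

Answer: yes

Derivation:
Reconstructing the teacher chain from the given facts:
  Victor -> Heidi -> Yara -> Eve -> Dave -> Trent
(each arrow means 'teacher of the next')
Positions in the chain (0 = top):
  position of Victor: 0
  position of Heidi: 1
  position of Yara: 2
  position of Eve: 3
  position of Dave: 4
  position of Trent: 5

Heidi is at position 1, Victor is at position 0; signed distance (j - i) = -1.
'student' requires j - i = -1. Actual distance is -1, so the relation HOLDS.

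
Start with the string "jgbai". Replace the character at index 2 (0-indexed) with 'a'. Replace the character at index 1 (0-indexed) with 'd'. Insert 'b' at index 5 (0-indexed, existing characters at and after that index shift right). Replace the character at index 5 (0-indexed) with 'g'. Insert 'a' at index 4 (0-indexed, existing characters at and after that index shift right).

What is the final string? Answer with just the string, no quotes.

Applying each edit step by step:
Start: "jgbai"
Op 1 (replace idx 2: 'b' -> 'a'): "jgbai" -> "jgaai"
Op 2 (replace idx 1: 'g' -> 'd'): "jgaai" -> "jdaai"
Op 3 (insert 'b' at idx 5): "jdaai" -> "jdaaib"
Op 4 (replace idx 5: 'b' -> 'g'): "jdaaib" -> "jdaaig"
Op 5 (insert 'a' at idx 4): "jdaaig" -> "jdaaaig"

Answer: jdaaaig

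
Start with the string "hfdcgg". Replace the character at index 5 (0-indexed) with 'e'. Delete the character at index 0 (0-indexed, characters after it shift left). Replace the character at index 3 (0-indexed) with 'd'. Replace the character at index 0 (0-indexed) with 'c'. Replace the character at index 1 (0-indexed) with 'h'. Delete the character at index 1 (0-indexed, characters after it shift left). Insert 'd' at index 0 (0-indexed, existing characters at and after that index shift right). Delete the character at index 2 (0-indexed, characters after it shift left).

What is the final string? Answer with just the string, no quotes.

Answer: dcde

Derivation:
Applying each edit step by step:
Start: "hfdcgg"
Op 1 (replace idx 5: 'g' -> 'e'): "hfdcgg" -> "hfdcge"
Op 2 (delete idx 0 = 'h'): "hfdcge" -> "fdcge"
Op 3 (replace idx 3: 'g' -> 'd'): "fdcge" -> "fdcde"
Op 4 (replace idx 0: 'f' -> 'c'): "fdcde" -> "cdcde"
Op 5 (replace idx 1: 'd' -> 'h'): "cdcde" -> "chcde"
Op 6 (delete idx 1 = 'h'): "chcde" -> "ccde"
Op 7 (insert 'd' at idx 0): "ccde" -> "dccde"
Op 8 (delete idx 2 = 'c'): "dccde" -> "dcde"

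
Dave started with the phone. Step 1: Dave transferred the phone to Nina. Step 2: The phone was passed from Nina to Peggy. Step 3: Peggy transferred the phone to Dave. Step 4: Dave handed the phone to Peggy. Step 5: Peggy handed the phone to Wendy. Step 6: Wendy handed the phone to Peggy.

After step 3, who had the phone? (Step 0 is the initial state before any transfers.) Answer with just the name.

Tracking the phone holder through step 3:
After step 0 (start): Dave
After step 1: Nina
After step 2: Peggy
After step 3: Dave

At step 3, the holder is Dave.

Answer: Dave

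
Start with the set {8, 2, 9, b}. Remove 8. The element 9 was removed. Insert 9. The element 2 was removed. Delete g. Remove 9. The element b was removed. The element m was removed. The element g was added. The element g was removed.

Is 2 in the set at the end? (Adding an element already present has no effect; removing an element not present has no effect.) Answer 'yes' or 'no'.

Answer: no

Derivation:
Tracking the set through each operation:
Start: {2, 8, 9, b}
Event 1 (remove 8): removed. Set: {2, 9, b}
Event 2 (remove 9): removed. Set: {2, b}
Event 3 (add 9): added. Set: {2, 9, b}
Event 4 (remove 2): removed. Set: {9, b}
Event 5 (remove g): not present, no change. Set: {9, b}
Event 6 (remove 9): removed. Set: {b}
Event 7 (remove b): removed. Set: {}
Event 8 (remove m): not present, no change. Set: {}
Event 9 (add g): added. Set: {g}
Event 10 (remove g): removed. Set: {}

Final set: {} (size 0)
2 is NOT in the final set.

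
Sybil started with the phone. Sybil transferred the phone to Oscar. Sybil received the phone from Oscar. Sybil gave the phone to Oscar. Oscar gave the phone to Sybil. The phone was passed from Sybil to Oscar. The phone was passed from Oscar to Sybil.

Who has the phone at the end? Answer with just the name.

Tracking the phone through each event:
Start: Sybil has the phone.
After event 1: Oscar has the phone.
After event 2: Sybil has the phone.
After event 3: Oscar has the phone.
After event 4: Sybil has the phone.
After event 5: Oscar has the phone.
After event 6: Sybil has the phone.

Answer: Sybil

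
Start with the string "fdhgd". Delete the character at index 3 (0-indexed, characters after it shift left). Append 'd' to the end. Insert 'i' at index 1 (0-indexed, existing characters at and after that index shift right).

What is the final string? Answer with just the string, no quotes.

Answer: fidhdd

Derivation:
Applying each edit step by step:
Start: "fdhgd"
Op 1 (delete idx 3 = 'g'): "fdhgd" -> "fdhd"
Op 2 (append 'd'): "fdhd" -> "fdhdd"
Op 3 (insert 'i' at idx 1): "fdhdd" -> "fidhdd"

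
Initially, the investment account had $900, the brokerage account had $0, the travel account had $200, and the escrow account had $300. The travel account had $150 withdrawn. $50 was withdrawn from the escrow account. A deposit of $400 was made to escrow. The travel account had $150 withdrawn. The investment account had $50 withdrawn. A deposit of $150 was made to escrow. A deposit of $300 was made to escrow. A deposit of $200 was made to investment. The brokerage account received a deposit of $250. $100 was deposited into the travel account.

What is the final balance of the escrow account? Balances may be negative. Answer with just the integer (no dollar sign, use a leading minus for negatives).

Answer: 1100

Derivation:
Tracking account balances step by step:
Start: investment=900, brokerage=0, travel=200, escrow=300
Event 1 (withdraw 150 from travel): travel: 200 - 150 = 50. Balances: investment=900, brokerage=0, travel=50, escrow=300
Event 2 (withdraw 50 from escrow): escrow: 300 - 50 = 250. Balances: investment=900, brokerage=0, travel=50, escrow=250
Event 3 (deposit 400 to escrow): escrow: 250 + 400 = 650. Balances: investment=900, brokerage=0, travel=50, escrow=650
Event 4 (withdraw 150 from travel): travel: 50 - 150 = -100. Balances: investment=900, brokerage=0, travel=-100, escrow=650
Event 5 (withdraw 50 from investment): investment: 900 - 50 = 850. Balances: investment=850, brokerage=0, travel=-100, escrow=650
Event 6 (deposit 150 to escrow): escrow: 650 + 150 = 800. Balances: investment=850, brokerage=0, travel=-100, escrow=800
Event 7 (deposit 300 to escrow): escrow: 800 + 300 = 1100. Balances: investment=850, brokerage=0, travel=-100, escrow=1100
Event 8 (deposit 200 to investment): investment: 850 + 200 = 1050. Balances: investment=1050, brokerage=0, travel=-100, escrow=1100
Event 9 (deposit 250 to brokerage): brokerage: 0 + 250 = 250. Balances: investment=1050, brokerage=250, travel=-100, escrow=1100
Event 10 (deposit 100 to travel): travel: -100 + 100 = 0. Balances: investment=1050, brokerage=250, travel=0, escrow=1100

Final balance of escrow: 1100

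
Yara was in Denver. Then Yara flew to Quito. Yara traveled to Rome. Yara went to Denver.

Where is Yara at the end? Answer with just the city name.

Tracking Yara's location:
Start: Yara is in Denver.
After move 1: Denver -> Quito. Yara is in Quito.
After move 2: Quito -> Rome. Yara is in Rome.
After move 3: Rome -> Denver. Yara is in Denver.

Answer: Denver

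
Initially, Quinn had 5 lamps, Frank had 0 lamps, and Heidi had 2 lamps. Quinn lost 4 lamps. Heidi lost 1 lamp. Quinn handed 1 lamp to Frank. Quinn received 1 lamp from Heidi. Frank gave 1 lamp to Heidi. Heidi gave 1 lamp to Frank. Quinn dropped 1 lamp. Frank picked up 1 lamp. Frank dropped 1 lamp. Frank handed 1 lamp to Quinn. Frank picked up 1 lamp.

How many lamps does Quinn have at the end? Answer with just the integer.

Answer: 1

Derivation:
Tracking counts step by step:
Start: Quinn=5, Frank=0, Heidi=2
Event 1 (Quinn -4): Quinn: 5 -> 1. State: Quinn=1, Frank=0, Heidi=2
Event 2 (Heidi -1): Heidi: 2 -> 1. State: Quinn=1, Frank=0, Heidi=1
Event 3 (Quinn -> Frank, 1): Quinn: 1 -> 0, Frank: 0 -> 1. State: Quinn=0, Frank=1, Heidi=1
Event 4 (Heidi -> Quinn, 1): Heidi: 1 -> 0, Quinn: 0 -> 1. State: Quinn=1, Frank=1, Heidi=0
Event 5 (Frank -> Heidi, 1): Frank: 1 -> 0, Heidi: 0 -> 1. State: Quinn=1, Frank=0, Heidi=1
Event 6 (Heidi -> Frank, 1): Heidi: 1 -> 0, Frank: 0 -> 1. State: Quinn=1, Frank=1, Heidi=0
Event 7 (Quinn -1): Quinn: 1 -> 0. State: Quinn=0, Frank=1, Heidi=0
Event 8 (Frank +1): Frank: 1 -> 2. State: Quinn=0, Frank=2, Heidi=0
Event 9 (Frank -1): Frank: 2 -> 1. State: Quinn=0, Frank=1, Heidi=0
Event 10 (Frank -> Quinn, 1): Frank: 1 -> 0, Quinn: 0 -> 1. State: Quinn=1, Frank=0, Heidi=0
Event 11 (Frank +1): Frank: 0 -> 1. State: Quinn=1, Frank=1, Heidi=0

Quinn's final count: 1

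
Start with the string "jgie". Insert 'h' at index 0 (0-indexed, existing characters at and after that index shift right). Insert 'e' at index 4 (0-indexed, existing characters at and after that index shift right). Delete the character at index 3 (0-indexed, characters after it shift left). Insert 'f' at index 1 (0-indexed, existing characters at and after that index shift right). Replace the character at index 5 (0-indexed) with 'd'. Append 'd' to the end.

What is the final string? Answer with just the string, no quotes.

Applying each edit step by step:
Start: "jgie"
Op 1 (insert 'h' at idx 0): "jgie" -> "hjgie"
Op 2 (insert 'e' at idx 4): "hjgie" -> "hjgiee"
Op 3 (delete idx 3 = 'i'): "hjgiee" -> "hjgee"
Op 4 (insert 'f' at idx 1): "hjgee" -> "hfjgee"
Op 5 (replace idx 5: 'e' -> 'd'): "hfjgee" -> "hfjged"
Op 6 (append 'd'): "hfjged" -> "hfjgedd"

Answer: hfjgedd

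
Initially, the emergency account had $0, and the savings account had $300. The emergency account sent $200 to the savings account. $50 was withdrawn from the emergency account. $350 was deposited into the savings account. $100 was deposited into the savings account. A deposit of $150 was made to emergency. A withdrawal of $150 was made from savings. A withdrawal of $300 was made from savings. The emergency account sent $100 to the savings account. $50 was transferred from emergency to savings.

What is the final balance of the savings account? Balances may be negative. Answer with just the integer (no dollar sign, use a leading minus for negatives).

Tracking account balances step by step:
Start: emergency=0, savings=300
Event 1 (transfer 200 emergency -> savings): emergency: 0 - 200 = -200, savings: 300 + 200 = 500. Balances: emergency=-200, savings=500
Event 2 (withdraw 50 from emergency): emergency: -200 - 50 = -250. Balances: emergency=-250, savings=500
Event 3 (deposit 350 to savings): savings: 500 + 350 = 850. Balances: emergency=-250, savings=850
Event 4 (deposit 100 to savings): savings: 850 + 100 = 950. Balances: emergency=-250, savings=950
Event 5 (deposit 150 to emergency): emergency: -250 + 150 = -100. Balances: emergency=-100, savings=950
Event 6 (withdraw 150 from savings): savings: 950 - 150 = 800. Balances: emergency=-100, savings=800
Event 7 (withdraw 300 from savings): savings: 800 - 300 = 500. Balances: emergency=-100, savings=500
Event 8 (transfer 100 emergency -> savings): emergency: -100 - 100 = -200, savings: 500 + 100 = 600. Balances: emergency=-200, savings=600
Event 9 (transfer 50 emergency -> savings): emergency: -200 - 50 = -250, savings: 600 + 50 = 650. Balances: emergency=-250, savings=650

Final balance of savings: 650

Answer: 650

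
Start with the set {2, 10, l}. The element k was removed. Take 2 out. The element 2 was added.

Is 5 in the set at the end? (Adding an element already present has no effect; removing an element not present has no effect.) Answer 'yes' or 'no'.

Answer: no

Derivation:
Tracking the set through each operation:
Start: {10, 2, l}
Event 1 (remove k): not present, no change. Set: {10, 2, l}
Event 2 (remove 2): removed. Set: {10, l}
Event 3 (add 2): added. Set: {10, 2, l}

Final set: {10, 2, l} (size 3)
5 is NOT in the final set.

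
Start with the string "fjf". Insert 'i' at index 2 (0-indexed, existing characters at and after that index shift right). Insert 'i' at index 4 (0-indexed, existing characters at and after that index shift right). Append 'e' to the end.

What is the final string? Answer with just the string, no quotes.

Applying each edit step by step:
Start: "fjf"
Op 1 (insert 'i' at idx 2): "fjf" -> "fjif"
Op 2 (insert 'i' at idx 4): "fjif" -> "fjifi"
Op 3 (append 'e'): "fjifi" -> "fjifie"

Answer: fjifie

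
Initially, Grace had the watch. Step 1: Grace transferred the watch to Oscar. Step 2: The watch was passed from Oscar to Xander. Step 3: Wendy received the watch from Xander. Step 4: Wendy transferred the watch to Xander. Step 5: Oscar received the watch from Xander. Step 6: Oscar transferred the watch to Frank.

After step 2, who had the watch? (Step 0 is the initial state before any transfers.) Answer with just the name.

Tracking the watch holder through step 2:
After step 0 (start): Grace
After step 1: Oscar
After step 2: Xander

At step 2, the holder is Xander.

Answer: Xander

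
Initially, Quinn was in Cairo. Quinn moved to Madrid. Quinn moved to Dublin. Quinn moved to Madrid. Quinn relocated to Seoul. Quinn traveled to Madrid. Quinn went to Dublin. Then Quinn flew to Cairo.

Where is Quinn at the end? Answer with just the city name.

Tracking Quinn's location:
Start: Quinn is in Cairo.
After move 1: Cairo -> Madrid. Quinn is in Madrid.
After move 2: Madrid -> Dublin. Quinn is in Dublin.
After move 3: Dublin -> Madrid. Quinn is in Madrid.
After move 4: Madrid -> Seoul. Quinn is in Seoul.
After move 5: Seoul -> Madrid. Quinn is in Madrid.
After move 6: Madrid -> Dublin. Quinn is in Dublin.
After move 7: Dublin -> Cairo. Quinn is in Cairo.

Answer: Cairo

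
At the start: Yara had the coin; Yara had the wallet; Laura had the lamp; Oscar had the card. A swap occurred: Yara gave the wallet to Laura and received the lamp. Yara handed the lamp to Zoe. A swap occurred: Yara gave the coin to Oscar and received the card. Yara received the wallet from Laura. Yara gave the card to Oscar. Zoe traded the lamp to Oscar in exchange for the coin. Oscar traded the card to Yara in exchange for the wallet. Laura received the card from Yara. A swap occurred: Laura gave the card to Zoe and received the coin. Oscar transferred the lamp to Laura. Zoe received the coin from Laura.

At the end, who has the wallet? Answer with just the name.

Tracking all object holders:
Start: coin:Yara, wallet:Yara, lamp:Laura, card:Oscar
Event 1 (swap wallet<->lamp: now wallet:Laura, lamp:Yara). State: coin:Yara, wallet:Laura, lamp:Yara, card:Oscar
Event 2 (give lamp: Yara -> Zoe). State: coin:Yara, wallet:Laura, lamp:Zoe, card:Oscar
Event 3 (swap coin<->card: now coin:Oscar, card:Yara). State: coin:Oscar, wallet:Laura, lamp:Zoe, card:Yara
Event 4 (give wallet: Laura -> Yara). State: coin:Oscar, wallet:Yara, lamp:Zoe, card:Yara
Event 5 (give card: Yara -> Oscar). State: coin:Oscar, wallet:Yara, lamp:Zoe, card:Oscar
Event 6 (swap lamp<->coin: now lamp:Oscar, coin:Zoe). State: coin:Zoe, wallet:Yara, lamp:Oscar, card:Oscar
Event 7 (swap card<->wallet: now card:Yara, wallet:Oscar). State: coin:Zoe, wallet:Oscar, lamp:Oscar, card:Yara
Event 8 (give card: Yara -> Laura). State: coin:Zoe, wallet:Oscar, lamp:Oscar, card:Laura
Event 9 (swap card<->coin: now card:Zoe, coin:Laura). State: coin:Laura, wallet:Oscar, lamp:Oscar, card:Zoe
Event 10 (give lamp: Oscar -> Laura). State: coin:Laura, wallet:Oscar, lamp:Laura, card:Zoe
Event 11 (give coin: Laura -> Zoe). State: coin:Zoe, wallet:Oscar, lamp:Laura, card:Zoe

Final state: coin:Zoe, wallet:Oscar, lamp:Laura, card:Zoe
The wallet is held by Oscar.

Answer: Oscar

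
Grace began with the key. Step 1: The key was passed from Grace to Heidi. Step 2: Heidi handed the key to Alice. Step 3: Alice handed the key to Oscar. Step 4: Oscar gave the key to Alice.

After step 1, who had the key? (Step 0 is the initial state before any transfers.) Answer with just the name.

Answer: Heidi

Derivation:
Tracking the key holder through step 1:
After step 0 (start): Grace
After step 1: Heidi

At step 1, the holder is Heidi.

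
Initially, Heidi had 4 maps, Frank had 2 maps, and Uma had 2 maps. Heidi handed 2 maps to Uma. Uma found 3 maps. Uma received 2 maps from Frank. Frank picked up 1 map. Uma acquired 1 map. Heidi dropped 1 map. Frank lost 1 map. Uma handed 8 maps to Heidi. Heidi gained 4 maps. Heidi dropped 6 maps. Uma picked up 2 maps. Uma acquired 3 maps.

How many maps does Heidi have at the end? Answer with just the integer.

Answer: 7

Derivation:
Tracking counts step by step:
Start: Heidi=4, Frank=2, Uma=2
Event 1 (Heidi -> Uma, 2): Heidi: 4 -> 2, Uma: 2 -> 4. State: Heidi=2, Frank=2, Uma=4
Event 2 (Uma +3): Uma: 4 -> 7. State: Heidi=2, Frank=2, Uma=7
Event 3 (Frank -> Uma, 2): Frank: 2 -> 0, Uma: 7 -> 9. State: Heidi=2, Frank=0, Uma=9
Event 4 (Frank +1): Frank: 0 -> 1. State: Heidi=2, Frank=1, Uma=9
Event 5 (Uma +1): Uma: 9 -> 10. State: Heidi=2, Frank=1, Uma=10
Event 6 (Heidi -1): Heidi: 2 -> 1. State: Heidi=1, Frank=1, Uma=10
Event 7 (Frank -1): Frank: 1 -> 0. State: Heidi=1, Frank=0, Uma=10
Event 8 (Uma -> Heidi, 8): Uma: 10 -> 2, Heidi: 1 -> 9. State: Heidi=9, Frank=0, Uma=2
Event 9 (Heidi +4): Heidi: 9 -> 13. State: Heidi=13, Frank=0, Uma=2
Event 10 (Heidi -6): Heidi: 13 -> 7. State: Heidi=7, Frank=0, Uma=2
Event 11 (Uma +2): Uma: 2 -> 4. State: Heidi=7, Frank=0, Uma=4
Event 12 (Uma +3): Uma: 4 -> 7. State: Heidi=7, Frank=0, Uma=7

Heidi's final count: 7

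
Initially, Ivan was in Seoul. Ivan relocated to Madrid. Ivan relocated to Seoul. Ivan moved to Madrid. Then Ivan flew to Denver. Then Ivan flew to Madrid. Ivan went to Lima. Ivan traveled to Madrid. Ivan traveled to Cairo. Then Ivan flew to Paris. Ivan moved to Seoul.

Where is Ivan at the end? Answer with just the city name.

Answer: Seoul

Derivation:
Tracking Ivan's location:
Start: Ivan is in Seoul.
After move 1: Seoul -> Madrid. Ivan is in Madrid.
After move 2: Madrid -> Seoul. Ivan is in Seoul.
After move 3: Seoul -> Madrid. Ivan is in Madrid.
After move 4: Madrid -> Denver. Ivan is in Denver.
After move 5: Denver -> Madrid. Ivan is in Madrid.
After move 6: Madrid -> Lima. Ivan is in Lima.
After move 7: Lima -> Madrid. Ivan is in Madrid.
After move 8: Madrid -> Cairo. Ivan is in Cairo.
After move 9: Cairo -> Paris. Ivan is in Paris.
After move 10: Paris -> Seoul. Ivan is in Seoul.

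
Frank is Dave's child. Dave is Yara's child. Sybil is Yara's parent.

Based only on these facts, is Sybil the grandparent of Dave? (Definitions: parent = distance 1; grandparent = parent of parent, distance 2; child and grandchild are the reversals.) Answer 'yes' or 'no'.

Reconstructing the parent chain from the given facts:
  Sybil -> Yara -> Dave -> Frank
(each arrow means 'parent of the next')
Positions in the chain (0 = top):
  position of Sybil: 0
  position of Yara: 1
  position of Dave: 2
  position of Frank: 3

Sybil is at position 0, Dave is at position 2; signed distance (j - i) = 2.
'grandparent' requires j - i = 2. Actual distance is 2, so the relation HOLDS.

Answer: yes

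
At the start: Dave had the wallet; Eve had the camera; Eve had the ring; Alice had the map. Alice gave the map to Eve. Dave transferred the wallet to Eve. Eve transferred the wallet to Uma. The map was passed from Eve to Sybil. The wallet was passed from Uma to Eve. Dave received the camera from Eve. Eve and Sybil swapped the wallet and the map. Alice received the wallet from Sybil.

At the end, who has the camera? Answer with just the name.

Tracking all object holders:
Start: wallet:Dave, camera:Eve, ring:Eve, map:Alice
Event 1 (give map: Alice -> Eve). State: wallet:Dave, camera:Eve, ring:Eve, map:Eve
Event 2 (give wallet: Dave -> Eve). State: wallet:Eve, camera:Eve, ring:Eve, map:Eve
Event 3 (give wallet: Eve -> Uma). State: wallet:Uma, camera:Eve, ring:Eve, map:Eve
Event 4 (give map: Eve -> Sybil). State: wallet:Uma, camera:Eve, ring:Eve, map:Sybil
Event 5 (give wallet: Uma -> Eve). State: wallet:Eve, camera:Eve, ring:Eve, map:Sybil
Event 6 (give camera: Eve -> Dave). State: wallet:Eve, camera:Dave, ring:Eve, map:Sybil
Event 7 (swap wallet<->map: now wallet:Sybil, map:Eve). State: wallet:Sybil, camera:Dave, ring:Eve, map:Eve
Event 8 (give wallet: Sybil -> Alice). State: wallet:Alice, camera:Dave, ring:Eve, map:Eve

Final state: wallet:Alice, camera:Dave, ring:Eve, map:Eve
The camera is held by Dave.

Answer: Dave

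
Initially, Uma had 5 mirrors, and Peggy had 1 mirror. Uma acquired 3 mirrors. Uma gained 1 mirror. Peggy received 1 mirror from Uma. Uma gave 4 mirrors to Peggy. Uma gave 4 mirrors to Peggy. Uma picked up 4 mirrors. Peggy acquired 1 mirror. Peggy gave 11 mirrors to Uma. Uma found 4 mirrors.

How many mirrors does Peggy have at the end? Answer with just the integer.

Answer: 0

Derivation:
Tracking counts step by step:
Start: Uma=5, Peggy=1
Event 1 (Uma +3): Uma: 5 -> 8. State: Uma=8, Peggy=1
Event 2 (Uma +1): Uma: 8 -> 9. State: Uma=9, Peggy=1
Event 3 (Uma -> Peggy, 1): Uma: 9 -> 8, Peggy: 1 -> 2. State: Uma=8, Peggy=2
Event 4 (Uma -> Peggy, 4): Uma: 8 -> 4, Peggy: 2 -> 6. State: Uma=4, Peggy=6
Event 5 (Uma -> Peggy, 4): Uma: 4 -> 0, Peggy: 6 -> 10. State: Uma=0, Peggy=10
Event 6 (Uma +4): Uma: 0 -> 4. State: Uma=4, Peggy=10
Event 7 (Peggy +1): Peggy: 10 -> 11. State: Uma=4, Peggy=11
Event 8 (Peggy -> Uma, 11): Peggy: 11 -> 0, Uma: 4 -> 15. State: Uma=15, Peggy=0
Event 9 (Uma +4): Uma: 15 -> 19. State: Uma=19, Peggy=0

Peggy's final count: 0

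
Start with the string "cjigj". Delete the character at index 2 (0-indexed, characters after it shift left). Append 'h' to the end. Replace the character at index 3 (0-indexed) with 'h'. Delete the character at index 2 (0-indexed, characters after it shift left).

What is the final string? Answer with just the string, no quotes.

Applying each edit step by step:
Start: "cjigj"
Op 1 (delete idx 2 = 'i'): "cjigj" -> "cjgj"
Op 2 (append 'h'): "cjgj" -> "cjgjh"
Op 3 (replace idx 3: 'j' -> 'h'): "cjgjh" -> "cjghh"
Op 4 (delete idx 2 = 'g'): "cjghh" -> "cjhh"

Answer: cjhh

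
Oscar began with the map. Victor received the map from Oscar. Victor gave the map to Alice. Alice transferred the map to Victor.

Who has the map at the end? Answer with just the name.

Answer: Victor

Derivation:
Tracking the map through each event:
Start: Oscar has the map.
After event 1: Victor has the map.
After event 2: Alice has the map.
After event 3: Victor has the map.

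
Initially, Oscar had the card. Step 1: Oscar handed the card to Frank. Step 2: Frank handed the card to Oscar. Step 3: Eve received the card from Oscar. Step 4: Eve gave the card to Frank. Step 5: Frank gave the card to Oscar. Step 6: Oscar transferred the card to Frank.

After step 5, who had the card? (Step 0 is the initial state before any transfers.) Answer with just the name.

Answer: Oscar

Derivation:
Tracking the card holder through step 5:
After step 0 (start): Oscar
After step 1: Frank
After step 2: Oscar
After step 3: Eve
After step 4: Frank
After step 5: Oscar

At step 5, the holder is Oscar.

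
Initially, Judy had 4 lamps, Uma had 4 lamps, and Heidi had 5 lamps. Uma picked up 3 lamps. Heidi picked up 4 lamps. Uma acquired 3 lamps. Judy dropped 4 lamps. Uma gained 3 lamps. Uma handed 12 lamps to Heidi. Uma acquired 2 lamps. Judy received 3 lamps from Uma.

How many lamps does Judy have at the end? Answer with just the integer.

Tracking counts step by step:
Start: Judy=4, Uma=4, Heidi=5
Event 1 (Uma +3): Uma: 4 -> 7. State: Judy=4, Uma=7, Heidi=5
Event 2 (Heidi +4): Heidi: 5 -> 9. State: Judy=4, Uma=7, Heidi=9
Event 3 (Uma +3): Uma: 7 -> 10. State: Judy=4, Uma=10, Heidi=9
Event 4 (Judy -4): Judy: 4 -> 0. State: Judy=0, Uma=10, Heidi=9
Event 5 (Uma +3): Uma: 10 -> 13. State: Judy=0, Uma=13, Heidi=9
Event 6 (Uma -> Heidi, 12): Uma: 13 -> 1, Heidi: 9 -> 21. State: Judy=0, Uma=1, Heidi=21
Event 7 (Uma +2): Uma: 1 -> 3. State: Judy=0, Uma=3, Heidi=21
Event 8 (Uma -> Judy, 3): Uma: 3 -> 0, Judy: 0 -> 3. State: Judy=3, Uma=0, Heidi=21

Judy's final count: 3

Answer: 3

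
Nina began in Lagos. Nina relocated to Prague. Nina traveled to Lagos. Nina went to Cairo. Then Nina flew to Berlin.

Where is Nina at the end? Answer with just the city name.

Tracking Nina's location:
Start: Nina is in Lagos.
After move 1: Lagos -> Prague. Nina is in Prague.
After move 2: Prague -> Lagos. Nina is in Lagos.
After move 3: Lagos -> Cairo. Nina is in Cairo.
After move 4: Cairo -> Berlin. Nina is in Berlin.

Answer: Berlin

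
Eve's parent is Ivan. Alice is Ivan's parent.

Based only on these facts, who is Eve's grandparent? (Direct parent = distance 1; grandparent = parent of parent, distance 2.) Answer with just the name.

Reconstructing the parent chain from the given facts:
  Alice -> Ivan -> Eve
(each arrow means 'parent of the next')
Positions in the chain (0 = top):
  position of Alice: 0
  position of Ivan: 1
  position of Eve: 2

Eve is at position 2; the grandparent is 2 steps up the chain, i.e. position 0: Alice.

Answer: Alice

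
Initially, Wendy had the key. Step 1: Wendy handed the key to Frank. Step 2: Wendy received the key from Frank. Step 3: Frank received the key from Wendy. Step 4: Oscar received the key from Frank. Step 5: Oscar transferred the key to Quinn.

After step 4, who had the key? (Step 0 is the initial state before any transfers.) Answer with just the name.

Tracking the key holder through step 4:
After step 0 (start): Wendy
After step 1: Frank
After step 2: Wendy
After step 3: Frank
After step 4: Oscar

At step 4, the holder is Oscar.

Answer: Oscar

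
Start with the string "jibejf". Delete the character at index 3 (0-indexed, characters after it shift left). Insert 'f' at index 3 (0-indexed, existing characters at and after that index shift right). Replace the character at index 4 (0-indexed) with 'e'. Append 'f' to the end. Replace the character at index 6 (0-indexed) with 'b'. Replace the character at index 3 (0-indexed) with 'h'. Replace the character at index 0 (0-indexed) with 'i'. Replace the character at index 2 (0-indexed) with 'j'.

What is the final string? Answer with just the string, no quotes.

Answer: iijhefb

Derivation:
Applying each edit step by step:
Start: "jibejf"
Op 1 (delete idx 3 = 'e'): "jibejf" -> "jibjf"
Op 2 (insert 'f' at idx 3): "jibjf" -> "jibfjf"
Op 3 (replace idx 4: 'j' -> 'e'): "jibfjf" -> "jibfef"
Op 4 (append 'f'): "jibfef" -> "jibfeff"
Op 5 (replace idx 6: 'f' -> 'b'): "jibfeff" -> "jibfefb"
Op 6 (replace idx 3: 'f' -> 'h'): "jibfefb" -> "jibhefb"
Op 7 (replace idx 0: 'j' -> 'i'): "jibhefb" -> "iibhefb"
Op 8 (replace idx 2: 'b' -> 'j'): "iibhefb" -> "iijhefb"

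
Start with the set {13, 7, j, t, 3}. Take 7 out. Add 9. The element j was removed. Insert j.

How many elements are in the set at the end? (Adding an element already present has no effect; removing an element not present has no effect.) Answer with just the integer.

Answer: 5

Derivation:
Tracking the set through each operation:
Start: {13, 3, 7, j, t}
Event 1 (remove 7): removed. Set: {13, 3, j, t}
Event 2 (add 9): added. Set: {13, 3, 9, j, t}
Event 3 (remove j): removed. Set: {13, 3, 9, t}
Event 4 (add j): added. Set: {13, 3, 9, j, t}

Final set: {13, 3, 9, j, t} (size 5)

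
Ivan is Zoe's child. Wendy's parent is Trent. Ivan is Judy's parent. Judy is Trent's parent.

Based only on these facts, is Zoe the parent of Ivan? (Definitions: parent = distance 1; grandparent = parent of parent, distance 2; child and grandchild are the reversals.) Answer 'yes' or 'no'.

Reconstructing the parent chain from the given facts:
  Zoe -> Ivan -> Judy -> Trent -> Wendy
(each arrow means 'parent of the next')
Positions in the chain (0 = top):
  position of Zoe: 0
  position of Ivan: 1
  position of Judy: 2
  position of Trent: 3
  position of Wendy: 4

Zoe is at position 0, Ivan is at position 1; signed distance (j - i) = 1.
'parent' requires j - i = 1. Actual distance is 1, so the relation HOLDS.

Answer: yes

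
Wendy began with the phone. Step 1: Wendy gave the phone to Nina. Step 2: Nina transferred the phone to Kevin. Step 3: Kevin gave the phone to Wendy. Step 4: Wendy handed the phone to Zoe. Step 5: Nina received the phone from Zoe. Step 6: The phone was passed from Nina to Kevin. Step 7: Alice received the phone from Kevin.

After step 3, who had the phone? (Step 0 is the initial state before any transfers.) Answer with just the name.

Answer: Wendy

Derivation:
Tracking the phone holder through step 3:
After step 0 (start): Wendy
After step 1: Nina
After step 2: Kevin
After step 3: Wendy

At step 3, the holder is Wendy.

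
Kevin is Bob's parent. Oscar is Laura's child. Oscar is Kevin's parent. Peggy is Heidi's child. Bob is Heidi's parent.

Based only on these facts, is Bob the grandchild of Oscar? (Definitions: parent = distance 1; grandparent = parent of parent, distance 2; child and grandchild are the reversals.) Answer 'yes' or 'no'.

Reconstructing the parent chain from the given facts:
  Laura -> Oscar -> Kevin -> Bob -> Heidi -> Peggy
(each arrow means 'parent of the next')
Positions in the chain (0 = top):
  position of Laura: 0
  position of Oscar: 1
  position of Kevin: 2
  position of Bob: 3
  position of Heidi: 4
  position of Peggy: 5

Bob is at position 3, Oscar is at position 1; signed distance (j - i) = -2.
'grandchild' requires j - i = -2. Actual distance is -2, so the relation HOLDS.

Answer: yes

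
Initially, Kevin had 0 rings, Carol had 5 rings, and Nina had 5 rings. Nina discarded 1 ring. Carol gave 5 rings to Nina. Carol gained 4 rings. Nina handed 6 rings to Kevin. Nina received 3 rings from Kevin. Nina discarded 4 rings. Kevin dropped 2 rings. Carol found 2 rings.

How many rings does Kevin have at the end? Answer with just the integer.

Answer: 1

Derivation:
Tracking counts step by step:
Start: Kevin=0, Carol=5, Nina=5
Event 1 (Nina -1): Nina: 5 -> 4. State: Kevin=0, Carol=5, Nina=4
Event 2 (Carol -> Nina, 5): Carol: 5 -> 0, Nina: 4 -> 9. State: Kevin=0, Carol=0, Nina=9
Event 3 (Carol +4): Carol: 0 -> 4. State: Kevin=0, Carol=4, Nina=9
Event 4 (Nina -> Kevin, 6): Nina: 9 -> 3, Kevin: 0 -> 6. State: Kevin=6, Carol=4, Nina=3
Event 5 (Kevin -> Nina, 3): Kevin: 6 -> 3, Nina: 3 -> 6. State: Kevin=3, Carol=4, Nina=6
Event 6 (Nina -4): Nina: 6 -> 2. State: Kevin=3, Carol=4, Nina=2
Event 7 (Kevin -2): Kevin: 3 -> 1. State: Kevin=1, Carol=4, Nina=2
Event 8 (Carol +2): Carol: 4 -> 6. State: Kevin=1, Carol=6, Nina=2

Kevin's final count: 1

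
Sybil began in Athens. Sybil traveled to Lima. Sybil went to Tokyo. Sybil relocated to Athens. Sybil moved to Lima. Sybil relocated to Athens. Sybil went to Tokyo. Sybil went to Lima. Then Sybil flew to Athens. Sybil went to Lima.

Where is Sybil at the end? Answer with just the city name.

Answer: Lima

Derivation:
Tracking Sybil's location:
Start: Sybil is in Athens.
After move 1: Athens -> Lima. Sybil is in Lima.
After move 2: Lima -> Tokyo. Sybil is in Tokyo.
After move 3: Tokyo -> Athens. Sybil is in Athens.
After move 4: Athens -> Lima. Sybil is in Lima.
After move 5: Lima -> Athens. Sybil is in Athens.
After move 6: Athens -> Tokyo. Sybil is in Tokyo.
After move 7: Tokyo -> Lima. Sybil is in Lima.
After move 8: Lima -> Athens. Sybil is in Athens.
After move 9: Athens -> Lima. Sybil is in Lima.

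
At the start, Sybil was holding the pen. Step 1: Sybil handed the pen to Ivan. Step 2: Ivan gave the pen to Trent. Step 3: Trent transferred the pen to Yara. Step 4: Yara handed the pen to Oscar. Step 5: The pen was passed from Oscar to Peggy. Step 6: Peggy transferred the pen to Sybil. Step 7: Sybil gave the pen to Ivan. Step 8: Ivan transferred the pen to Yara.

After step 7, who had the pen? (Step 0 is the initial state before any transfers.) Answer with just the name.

Tracking the pen holder through step 7:
After step 0 (start): Sybil
After step 1: Ivan
After step 2: Trent
After step 3: Yara
After step 4: Oscar
After step 5: Peggy
After step 6: Sybil
After step 7: Ivan

At step 7, the holder is Ivan.

Answer: Ivan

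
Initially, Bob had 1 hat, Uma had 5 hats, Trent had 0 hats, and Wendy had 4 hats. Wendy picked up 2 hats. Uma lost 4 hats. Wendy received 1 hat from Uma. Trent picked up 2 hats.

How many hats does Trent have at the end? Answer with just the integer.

Answer: 2

Derivation:
Tracking counts step by step:
Start: Bob=1, Uma=5, Trent=0, Wendy=4
Event 1 (Wendy +2): Wendy: 4 -> 6. State: Bob=1, Uma=5, Trent=0, Wendy=6
Event 2 (Uma -4): Uma: 5 -> 1. State: Bob=1, Uma=1, Trent=0, Wendy=6
Event 3 (Uma -> Wendy, 1): Uma: 1 -> 0, Wendy: 6 -> 7. State: Bob=1, Uma=0, Trent=0, Wendy=7
Event 4 (Trent +2): Trent: 0 -> 2. State: Bob=1, Uma=0, Trent=2, Wendy=7

Trent's final count: 2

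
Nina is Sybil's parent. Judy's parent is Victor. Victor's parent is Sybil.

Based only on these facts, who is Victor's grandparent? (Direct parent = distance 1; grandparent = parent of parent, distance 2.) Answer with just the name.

Reconstructing the parent chain from the given facts:
  Nina -> Sybil -> Victor -> Judy
(each arrow means 'parent of the next')
Positions in the chain (0 = top):
  position of Nina: 0
  position of Sybil: 1
  position of Victor: 2
  position of Judy: 3

Victor is at position 2; the grandparent is 2 steps up the chain, i.e. position 0: Nina.

Answer: Nina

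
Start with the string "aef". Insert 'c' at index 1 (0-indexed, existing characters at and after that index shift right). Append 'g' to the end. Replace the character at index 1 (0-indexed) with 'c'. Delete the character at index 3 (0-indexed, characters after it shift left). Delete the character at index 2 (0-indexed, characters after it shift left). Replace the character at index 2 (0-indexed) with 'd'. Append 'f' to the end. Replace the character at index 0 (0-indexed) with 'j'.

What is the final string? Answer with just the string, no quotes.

Answer: jcdf

Derivation:
Applying each edit step by step:
Start: "aef"
Op 1 (insert 'c' at idx 1): "aef" -> "acef"
Op 2 (append 'g'): "acef" -> "acefg"
Op 3 (replace idx 1: 'c' -> 'c'): "acefg" -> "acefg"
Op 4 (delete idx 3 = 'f'): "acefg" -> "aceg"
Op 5 (delete idx 2 = 'e'): "aceg" -> "acg"
Op 6 (replace idx 2: 'g' -> 'd'): "acg" -> "acd"
Op 7 (append 'f'): "acd" -> "acdf"
Op 8 (replace idx 0: 'a' -> 'j'): "acdf" -> "jcdf"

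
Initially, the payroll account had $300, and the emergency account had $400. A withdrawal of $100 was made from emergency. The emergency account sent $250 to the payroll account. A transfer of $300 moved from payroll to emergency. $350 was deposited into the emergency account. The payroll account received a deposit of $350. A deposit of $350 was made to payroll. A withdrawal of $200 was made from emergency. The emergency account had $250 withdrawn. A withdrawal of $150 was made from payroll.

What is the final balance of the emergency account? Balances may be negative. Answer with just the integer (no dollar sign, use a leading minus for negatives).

Answer: 250

Derivation:
Tracking account balances step by step:
Start: payroll=300, emergency=400
Event 1 (withdraw 100 from emergency): emergency: 400 - 100 = 300. Balances: payroll=300, emergency=300
Event 2 (transfer 250 emergency -> payroll): emergency: 300 - 250 = 50, payroll: 300 + 250 = 550. Balances: payroll=550, emergency=50
Event 3 (transfer 300 payroll -> emergency): payroll: 550 - 300 = 250, emergency: 50 + 300 = 350. Balances: payroll=250, emergency=350
Event 4 (deposit 350 to emergency): emergency: 350 + 350 = 700. Balances: payroll=250, emergency=700
Event 5 (deposit 350 to payroll): payroll: 250 + 350 = 600. Balances: payroll=600, emergency=700
Event 6 (deposit 350 to payroll): payroll: 600 + 350 = 950. Balances: payroll=950, emergency=700
Event 7 (withdraw 200 from emergency): emergency: 700 - 200 = 500. Balances: payroll=950, emergency=500
Event 8 (withdraw 250 from emergency): emergency: 500 - 250 = 250. Balances: payroll=950, emergency=250
Event 9 (withdraw 150 from payroll): payroll: 950 - 150 = 800. Balances: payroll=800, emergency=250

Final balance of emergency: 250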